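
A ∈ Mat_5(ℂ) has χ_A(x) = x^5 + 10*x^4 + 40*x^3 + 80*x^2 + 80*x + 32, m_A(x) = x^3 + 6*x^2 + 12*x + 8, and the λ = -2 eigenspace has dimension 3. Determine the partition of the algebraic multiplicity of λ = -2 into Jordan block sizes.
Block sizes for λ = -2: [3, 1, 1]

Step 1 — from the characteristic polynomial, algebraic multiplicity of λ = -2 is 5. From dim ker(A − (-2)·I) = 3, there are exactly 3 Jordan blocks for λ = -2.
Step 2 — from the minimal polynomial, the factor (x + 2)^3 tells us the largest block for λ = -2 has size 3.
Step 3 — with total size 5, 3 blocks, and largest block 3, the block sizes (in nonincreasing order) are [3, 1, 1].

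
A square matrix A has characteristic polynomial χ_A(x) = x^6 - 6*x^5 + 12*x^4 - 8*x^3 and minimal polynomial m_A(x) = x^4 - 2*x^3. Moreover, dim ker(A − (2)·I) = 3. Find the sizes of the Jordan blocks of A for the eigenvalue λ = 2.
Block sizes for λ = 2: [1, 1, 1]

Step 1 — from the characteristic polynomial, algebraic multiplicity of λ = 2 is 3. From dim ker(A − (2)·I) = 3, there are exactly 3 Jordan blocks for λ = 2.
Step 2 — from the minimal polynomial, the factor (x − 2) tells us the largest block for λ = 2 has size 1.
Step 3 — with total size 3, 3 blocks, and largest block 1, the block sizes (in nonincreasing order) are [1, 1, 1].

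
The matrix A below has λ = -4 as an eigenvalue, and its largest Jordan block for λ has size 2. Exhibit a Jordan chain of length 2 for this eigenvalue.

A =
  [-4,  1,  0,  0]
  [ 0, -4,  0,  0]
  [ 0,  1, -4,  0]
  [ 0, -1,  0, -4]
A Jordan chain for λ = -4 of length 2:
v_1 = (1, 0, 1, -1)ᵀ
v_2 = (0, 1, 0, 0)ᵀ

Let N = A − (-4)·I. We want v_2 with N^2 v_2 = 0 but N^1 v_2 ≠ 0; then v_{j-1} := N · v_j for j = 2, …, 2.

Pick v_2 = (0, 1, 0, 0)ᵀ.
Then v_1 = N · v_2 = (1, 0, 1, -1)ᵀ.

Sanity check: (A − (-4)·I) v_1 = (0, 0, 0, 0)ᵀ = 0. ✓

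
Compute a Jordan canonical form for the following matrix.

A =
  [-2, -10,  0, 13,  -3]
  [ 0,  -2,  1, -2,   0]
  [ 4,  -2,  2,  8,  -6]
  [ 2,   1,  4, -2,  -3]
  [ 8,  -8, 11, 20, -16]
J_3(-4) ⊕ J_2(-4)

The characteristic polynomial is
  det(x·I − A) = x^5 + 20*x^4 + 160*x^3 + 640*x^2 + 1280*x + 1024 = (x + 4)^5

Eigenvalues and multiplicities (the geometric multiplicity of λ is n − rank(A − λI), which equals the number of Jordan blocks for λ):
  λ = -4: algebraic multiplicity = 5, geometric multiplicity = 2

Determining the block sizes for each eigenvalue:
  λ = -4: with am = 5 and gm = 2, the partition is not yet determined (e.g. several partitions of 5 into 2 parts exist). Let N = A − (-4)·I. Computing rank(N^1) = 3, rank(N^2) = 1, rank(N^3) = 0; the number of blocks of size ≥ j is rank(N^{j−1}) − rank(N^j), giving [2, 2, 1]. So we have 1 block(s) of size 3, 1 block(s) of size 2 → block sizes [3, 2]

Assembling the blocks gives a Jordan form
J =
  [-4,  1,  0,  0,  0]
  [ 0, -4,  1,  0,  0]
  [ 0,  0, -4,  0,  0]
  [ 0,  0,  0, -4,  1]
  [ 0,  0,  0,  0, -4]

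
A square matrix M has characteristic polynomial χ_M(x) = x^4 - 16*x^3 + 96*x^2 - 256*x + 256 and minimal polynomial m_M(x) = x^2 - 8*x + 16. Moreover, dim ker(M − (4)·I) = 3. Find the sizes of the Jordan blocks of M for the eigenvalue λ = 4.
Block sizes for λ = 4: [2, 1, 1]

Step 1 — from the characteristic polynomial, algebraic multiplicity of λ = 4 is 4. From dim ker(M − (4)·I) = 3, there are exactly 3 Jordan blocks for λ = 4.
Step 2 — from the minimal polynomial, the factor (x − 4)^2 tells us the largest block for λ = 4 has size 2.
Step 3 — with total size 4, 3 blocks, and largest block 2, the block sizes (in nonincreasing order) are [2, 1, 1].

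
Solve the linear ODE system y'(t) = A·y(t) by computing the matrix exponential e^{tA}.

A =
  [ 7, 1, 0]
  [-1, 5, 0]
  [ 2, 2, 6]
e^{tA} =
  [t*exp(6*t) + exp(6*t), t*exp(6*t), 0]
  [-t*exp(6*t), -t*exp(6*t) + exp(6*t), 0]
  [2*t*exp(6*t), 2*t*exp(6*t), exp(6*t)]

Strategy: write A = P · J · P⁻¹ where J is a Jordan canonical form, so e^{tA} = P · e^{tJ} · P⁻¹, and e^{tJ} can be computed block-by-block.

A has Jordan form
J =
  [6, 1, 0]
  [0, 6, 0]
  [0, 0, 6]
(up to reordering of blocks).

Per-block formulas:
  For a 2×2 Jordan block J_2(6): exp(t · J_2(6)) = e^(6t)·(I + t·N), where N is the 2×2 nilpotent shift.
  For a 1×1 block at λ = 6: exp(t · [6]) = [e^(6t)].

After assembling e^{tJ} and conjugating by P, we get:

e^{tA} =
  [t*exp(6*t) + exp(6*t), t*exp(6*t), 0]
  [-t*exp(6*t), -t*exp(6*t) + exp(6*t), 0]
  [2*t*exp(6*t), 2*t*exp(6*t), exp(6*t)]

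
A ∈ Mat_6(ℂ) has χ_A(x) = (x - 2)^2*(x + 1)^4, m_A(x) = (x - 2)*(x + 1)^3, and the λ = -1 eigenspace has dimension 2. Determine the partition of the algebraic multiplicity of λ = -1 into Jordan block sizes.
Block sizes for λ = -1: [3, 1]

Step 1 — from the characteristic polynomial, algebraic multiplicity of λ = -1 is 4. From dim ker(A − (-1)·I) = 2, there are exactly 2 Jordan blocks for λ = -1.
Step 2 — from the minimal polynomial, the factor (x + 1)^3 tells us the largest block for λ = -1 has size 3.
Step 3 — with total size 4, 2 blocks, and largest block 3, the block sizes (in nonincreasing order) are [3, 1].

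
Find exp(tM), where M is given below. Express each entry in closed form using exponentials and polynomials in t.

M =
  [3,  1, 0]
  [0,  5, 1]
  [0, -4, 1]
e^{tM} =
  [exp(3*t), t^2*exp(3*t) + t*exp(3*t), t^2*exp(3*t)/2]
  [0, 2*t*exp(3*t) + exp(3*t), t*exp(3*t)]
  [0, -4*t*exp(3*t), -2*t*exp(3*t) + exp(3*t)]

Strategy: write M = P · J · P⁻¹ where J is a Jordan canonical form, so e^{tM} = P · e^{tJ} · P⁻¹, and e^{tJ} can be computed block-by-block.

M has Jordan form
J =
  [3, 1, 0]
  [0, 3, 1]
  [0, 0, 3]
(up to reordering of blocks).

Per-block formulas:
  For a 3×3 Jordan block J_3(3): exp(t · J_3(3)) = e^(3t)·(I + t·N + (t^2/2)·N^2), where N is the 3×3 nilpotent shift.

After assembling e^{tJ} and conjugating by P, we get:

e^{tM} =
  [exp(3*t), t^2*exp(3*t) + t*exp(3*t), t^2*exp(3*t)/2]
  [0, 2*t*exp(3*t) + exp(3*t), t*exp(3*t)]
  [0, -4*t*exp(3*t), -2*t*exp(3*t) + exp(3*t)]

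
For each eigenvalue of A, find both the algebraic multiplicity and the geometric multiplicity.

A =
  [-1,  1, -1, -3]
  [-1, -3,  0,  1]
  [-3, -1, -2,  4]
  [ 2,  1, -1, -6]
λ = -3: alg = 4, geom = 2

Step 1 — factor the characteristic polynomial to read off the algebraic multiplicities:
  χ_A(x) = (x + 3)^4

Step 2 — compute geometric multiplicities via the rank-nullity identity g(λ) = n − rank(A − λI):
  rank(A − (-3)·I) = 2, so dim ker(A − (-3)·I) = n − 2 = 2

Summary:
  λ = -3: algebraic multiplicity = 4, geometric multiplicity = 2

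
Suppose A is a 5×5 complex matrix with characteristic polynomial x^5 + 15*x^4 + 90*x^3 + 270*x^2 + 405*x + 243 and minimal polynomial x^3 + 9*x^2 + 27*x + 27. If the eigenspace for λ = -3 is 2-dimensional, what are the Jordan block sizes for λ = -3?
Block sizes for λ = -3: [3, 2]

Step 1 — from the characteristic polynomial, algebraic multiplicity of λ = -3 is 5. From dim ker(A − (-3)·I) = 2, there are exactly 2 Jordan blocks for λ = -3.
Step 2 — from the minimal polynomial, the factor (x + 3)^3 tells us the largest block for λ = -3 has size 3.
Step 3 — with total size 5, 2 blocks, and largest block 3, the block sizes (in nonincreasing order) are [3, 2].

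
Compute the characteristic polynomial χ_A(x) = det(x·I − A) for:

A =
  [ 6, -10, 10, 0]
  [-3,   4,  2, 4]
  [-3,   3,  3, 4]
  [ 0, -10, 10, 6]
x^4 - 19*x^3 + 126*x^2 - 324*x + 216

Expanding det(x·I − A) (e.g. by cofactor expansion or by noting that A is similar to its Jordan form J, which has the same characteristic polynomial as A) gives
  χ_A(x) = x^4 - 19*x^3 + 126*x^2 - 324*x + 216
which factors as (x - 6)^3*(x - 1). The eigenvalues (with algebraic multiplicities) are λ = 1 with multiplicity 1, λ = 6 with multiplicity 3.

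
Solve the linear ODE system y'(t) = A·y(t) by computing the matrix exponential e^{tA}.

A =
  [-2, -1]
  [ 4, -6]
e^{tA} =
  [2*t*exp(-4*t) + exp(-4*t), -t*exp(-4*t)]
  [4*t*exp(-4*t), -2*t*exp(-4*t) + exp(-4*t)]

Strategy: write A = P · J · P⁻¹ where J is a Jordan canonical form, so e^{tA} = P · e^{tJ} · P⁻¹, and e^{tJ} can be computed block-by-block.

A has Jordan form
J =
  [-4,  1]
  [ 0, -4]
(up to reordering of blocks).

Per-block formulas:
  For a 2×2 Jordan block J_2(-4): exp(t · J_2(-4)) = e^(-4t)·(I + t·N), where N is the 2×2 nilpotent shift.

After assembling e^{tJ} and conjugating by P, we get:

e^{tA} =
  [2*t*exp(-4*t) + exp(-4*t), -t*exp(-4*t)]
  [4*t*exp(-4*t), -2*t*exp(-4*t) + exp(-4*t)]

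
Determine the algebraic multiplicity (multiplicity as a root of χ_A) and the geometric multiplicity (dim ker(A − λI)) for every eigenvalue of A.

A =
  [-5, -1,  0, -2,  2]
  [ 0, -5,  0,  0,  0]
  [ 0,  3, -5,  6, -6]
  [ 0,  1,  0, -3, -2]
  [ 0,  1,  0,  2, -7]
λ = -5: alg = 5, geom = 4

Step 1 — factor the characteristic polynomial to read off the algebraic multiplicities:
  χ_A(x) = (x + 5)^5

Step 2 — compute geometric multiplicities via the rank-nullity identity g(λ) = n − rank(A − λI):
  rank(A − (-5)·I) = 1, so dim ker(A − (-5)·I) = n − 1 = 4

Summary:
  λ = -5: algebraic multiplicity = 5, geometric multiplicity = 4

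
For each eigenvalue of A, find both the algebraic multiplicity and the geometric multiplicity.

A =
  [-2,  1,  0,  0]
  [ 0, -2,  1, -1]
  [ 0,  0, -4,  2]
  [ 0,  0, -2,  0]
λ = -2: alg = 4, geom = 2

Step 1 — factor the characteristic polynomial to read off the algebraic multiplicities:
  χ_A(x) = (x + 2)^4

Step 2 — compute geometric multiplicities via the rank-nullity identity g(λ) = n − rank(A − λI):
  rank(A − (-2)·I) = 2, so dim ker(A − (-2)·I) = n − 2 = 2

Summary:
  λ = -2: algebraic multiplicity = 4, geometric multiplicity = 2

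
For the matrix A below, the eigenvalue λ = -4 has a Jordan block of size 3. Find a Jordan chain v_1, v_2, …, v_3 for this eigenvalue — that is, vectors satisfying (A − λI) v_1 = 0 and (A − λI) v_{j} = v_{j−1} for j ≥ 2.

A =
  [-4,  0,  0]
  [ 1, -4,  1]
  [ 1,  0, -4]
A Jordan chain for λ = -4 of length 3:
v_1 = (0, 1, 0)ᵀ
v_2 = (0, 1, 1)ᵀ
v_3 = (1, 0, 0)ᵀ

Let N = A − (-4)·I. We want v_3 with N^3 v_3 = 0 but N^2 v_3 ≠ 0; then v_{j-1} := N · v_j for j = 3, …, 2.

Pick v_3 = (1, 0, 0)ᵀ.
Then v_2 = N · v_3 = (0, 1, 1)ᵀ.
Then v_1 = N · v_2 = (0, 1, 0)ᵀ.

Sanity check: (A − (-4)·I) v_1 = (0, 0, 0)ᵀ = 0. ✓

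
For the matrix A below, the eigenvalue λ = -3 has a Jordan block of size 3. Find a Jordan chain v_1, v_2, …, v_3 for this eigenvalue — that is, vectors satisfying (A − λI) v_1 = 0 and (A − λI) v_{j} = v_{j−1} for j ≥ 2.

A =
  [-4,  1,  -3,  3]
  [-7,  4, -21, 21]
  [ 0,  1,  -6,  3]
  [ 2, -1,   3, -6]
A Jordan chain for λ = -3 of length 3:
v_1 = (0, 0, -1, -1)ᵀ
v_2 = (-1, -7, 0, 2)ᵀ
v_3 = (1, 0, 0, 0)ᵀ

Let N = A − (-3)·I. We want v_3 with N^3 v_3 = 0 but N^2 v_3 ≠ 0; then v_{j-1} := N · v_j for j = 3, …, 2.

Pick v_3 = (1, 0, 0, 0)ᵀ.
Then v_2 = N · v_3 = (-1, -7, 0, 2)ᵀ.
Then v_1 = N · v_2 = (0, 0, -1, -1)ᵀ.

Sanity check: (A − (-3)·I) v_1 = (0, 0, 0, 0)ᵀ = 0. ✓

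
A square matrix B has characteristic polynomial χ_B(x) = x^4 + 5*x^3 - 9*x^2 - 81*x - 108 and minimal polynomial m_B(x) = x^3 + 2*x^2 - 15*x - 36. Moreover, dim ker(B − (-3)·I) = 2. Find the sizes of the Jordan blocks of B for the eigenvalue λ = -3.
Block sizes for λ = -3: [2, 1]

Step 1 — from the characteristic polynomial, algebraic multiplicity of λ = -3 is 3. From dim ker(B − (-3)·I) = 2, there are exactly 2 Jordan blocks for λ = -3.
Step 2 — from the minimal polynomial, the factor (x + 3)^2 tells us the largest block for λ = -3 has size 2.
Step 3 — with total size 3, 2 blocks, and largest block 2, the block sizes (in nonincreasing order) are [2, 1].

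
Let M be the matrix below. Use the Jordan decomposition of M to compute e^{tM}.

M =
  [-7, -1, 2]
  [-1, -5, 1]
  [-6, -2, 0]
e^{tM} =
  [-t^2*exp(-4*t) - 3*t*exp(-4*t) + exp(-4*t), -t*exp(-4*t), t^2*exp(-4*t)/2 + 2*t*exp(-4*t)]
  [-t^2*exp(-4*t) - t*exp(-4*t), -t*exp(-4*t) + exp(-4*t), t^2*exp(-4*t)/2 + t*exp(-4*t)]
  [-2*t^2*exp(-4*t) - 6*t*exp(-4*t), -2*t*exp(-4*t), t^2*exp(-4*t) + 4*t*exp(-4*t) + exp(-4*t)]

Strategy: write M = P · J · P⁻¹ where J is a Jordan canonical form, so e^{tM} = P · e^{tJ} · P⁻¹, and e^{tJ} can be computed block-by-block.

M has Jordan form
J =
  [-4,  1,  0]
  [ 0, -4,  1]
  [ 0,  0, -4]
(up to reordering of blocks).

Per-block formulas:
  For a 3×3 Jordan block J_3(-4): exp(t · J_3(-4)) = e^(-4t)·(I + t·N + (t^2/2)·N^2), where N is the 3×3 nilpotent shift.

After assembling e^{tJ} and conjugating by P, we get:

e^{tM} =
  [-t^2*exp(-4*t) - 3*t*exp(-4*t) + exp(-4*t), -t*exp(-4*t), t^2*exp(-4*t)/2 + 2*t*exp(-4*t)]
  [-t^2*exp(-4*t) - t*exp(-4*t), -t*exp(-4*t) + exp(-4*t), t^2*exp(-4*t)/2 + t*exp(-4*t)]
  [-2*t^2*exp(-4*t) - 6*t*exp(-4*t), -2*t*exp(-4*t), t^2*exp(-4*t) + 4*t*exp(-4*t) + exp(-4*t)]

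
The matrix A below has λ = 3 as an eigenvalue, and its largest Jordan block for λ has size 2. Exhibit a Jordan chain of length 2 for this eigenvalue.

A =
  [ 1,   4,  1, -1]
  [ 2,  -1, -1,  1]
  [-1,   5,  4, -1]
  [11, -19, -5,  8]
A Jordan chain for λ = 3 of length 2:
v_1 = (-2, 2, -1, 11)ᵀ
v_2 = (1, 0, 0, 0)ᵀ

Let N = A − (3)·I. We want v_2 with N^2 v_2 = 0 but N^1 v_2 ≠ 0; then v_{j-1} := N · v_j for j = 2, …, 2.

Pick v_2 = (1, 0, 0, 0)ᵀ.
Then v_1 = N · v_2 = (-2, 2, -1, 11)ᵀ.

Sanity check: (A − (3)·I) v_1 = (0, 0, 0, 0)ᵀ = 0. ✓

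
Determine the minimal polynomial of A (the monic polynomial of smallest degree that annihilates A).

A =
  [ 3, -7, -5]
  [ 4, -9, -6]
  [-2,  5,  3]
x^3 + 3*x^2 + 3*x + 1

The characteristic polynomial is χ_A(x) = (x + 1)^3, so the eigenvalues are known. The minimal polynomial is
  m_A(x) = Π_λ (x − λ)^{k_λ}
where k_λ is the size of the *largest* Jordan block for λ (equivalently, the smallest k with (A − λI)^k v = 0 for every generalised eigenvector v of λ).

  λ = -1: largest Jordan block has size 3, contributing (x + 1)^3

So m_A(x) = (x + 1)^3 = x^3 + 3*x^2 + 3*x + 1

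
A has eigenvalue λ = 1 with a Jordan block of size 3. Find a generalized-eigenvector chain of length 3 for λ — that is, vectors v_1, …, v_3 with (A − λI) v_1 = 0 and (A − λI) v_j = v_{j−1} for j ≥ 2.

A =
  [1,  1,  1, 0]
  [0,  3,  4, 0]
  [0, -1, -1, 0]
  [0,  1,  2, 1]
A Jordan chain for λ = 1 of length 3:
v_1 = (1, 0, 0, 0)ᵀ
v_2 = (1, 2, -1, 1)ᵀ
v_3 = (0, 1, 0, 0)ᵀ

Let N = A − (1)·I. We want v_3 with N^3 v_3 = 0 but N^2 v_3 ≠ 0; then v_{j-1} := N · v_j for j = 3, …, 2.

Pick v_3 = (0, 1, 0, 0)ᵀ.
Then v_2 = N · v_3 = (1, 2, -1, 1)ᵀ.
Then v_1 = N · v_2 = (1, 0, 0, 0)ᵀ.

Sanity check: (A − (1)·I) v_1 = (0, 0, 0, 0)ᵀ = 0. ✓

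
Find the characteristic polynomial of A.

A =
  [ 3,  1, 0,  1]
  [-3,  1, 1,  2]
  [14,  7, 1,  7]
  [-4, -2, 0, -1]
x^4 - 4*x^3 + 6*x^2 - 4*x + 1

Expanding det(x·I − A) (e.g. by cofactor expansion or by noting that A is similar to its Jordan form J, which has the same characteristic polynomial as A) gives
  χ_A(x) = x^4 - 4*x^3 + 6*x^2 - 4*x + 1
which factors as (x - 1)^4. The eigenvalues (with algebraic multiplicities) are λ = 1 with multiplicity 4.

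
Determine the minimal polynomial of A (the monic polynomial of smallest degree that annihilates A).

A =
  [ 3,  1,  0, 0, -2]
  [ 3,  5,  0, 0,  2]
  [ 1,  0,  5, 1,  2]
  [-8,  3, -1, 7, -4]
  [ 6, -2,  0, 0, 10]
x^2 - 12*x + 36

The characteristic polynomial is χ_A(x) = (x - 6)^5, so the eigenvalues are known. The minimal polynomial is
  m_A(x) = Π_λ (x − λ)^{k_λ}
where k_λ is the size of the *largest* Jordan block for λ (equivalently, the smallest k with (A − λI)^k v = 0 for every generalised eigenvector v of λ).

  λ = 6: largest Jordan block has size 2, contributing (x − 6)^2

So m_A(x) = (x - 6)^2 = x^2 - 12*x + 36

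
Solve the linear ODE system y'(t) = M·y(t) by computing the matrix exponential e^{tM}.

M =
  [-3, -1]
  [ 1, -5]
e^{tM} =
  [t*exp(-4*t) + exp(-4*t), -t*exp(-4*t)]
  [t*exp(-4*t), -t*exp(-4*t) + exp(-4*t)]

Strategy: write M = P · J · P⁻¹ where J is a Jordan canonical form, so e^{tM} = P · e^{tJ} · P⁻¹, and e^{tJ} can be computed block-by-block.

M has Jordan form
J =
  [-4,  1]
  [ 0, -4]
(up to reordering of blocks).

Per-block formulas:
  For a 2×2 Jordan block J_2(-4): exp(t · J_2(-4)) = e^(-4t)·(I + t·N), where N is the 2×2 nilpotent shift.

After assembling e^{tJ} and conjugating by P, we get:

e^{tM} =
  [t*exp(-4*t) + exp(-4*t), -t*exp(-4*t)]
  [t*exp(-4*t), -t*exp(-4*t) + exp(-4*t)]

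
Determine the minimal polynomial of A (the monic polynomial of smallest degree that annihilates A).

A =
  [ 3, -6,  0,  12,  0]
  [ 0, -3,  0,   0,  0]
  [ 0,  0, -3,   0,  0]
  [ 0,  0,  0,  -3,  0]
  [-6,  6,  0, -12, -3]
x^2 - 9

The characteristic polynomial is χ_A(x) = (x - 3)*(x + 3)^4, so the eigenvalues are known. The minimal polynomial is
  m_A(x) = Π_λ (x − λ)^{k_λ}
where k_λ is the size of the *largest* Jordan block for λ (equivalently, the smallest k with (A − λI)^k v = 0 for every generalised eigenvector v of λ).

  λ = -3: largest Jordan block has size 1, contributing (x + 3)
  λ = 3: largest Jordan block has size 1, contributing (x − 3)

So m_A(x) = (x - 3)*(x + 3) = x^2 - 9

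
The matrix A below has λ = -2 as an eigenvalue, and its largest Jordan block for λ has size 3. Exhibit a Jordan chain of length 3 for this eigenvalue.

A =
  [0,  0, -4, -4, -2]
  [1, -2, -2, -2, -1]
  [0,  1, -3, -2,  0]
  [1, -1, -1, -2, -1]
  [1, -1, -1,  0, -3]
A Jordan chain for λ = -2 of length 3:
v_1 = (-2, -1, -1, 0, 0)ᵀ
v_2 = (2, 1, 0, 1, 1)ᵀ
v_3 = (1, 0, 0, 0, 0)ᵀ

Let N = A − (-2)·I. We want v_3 with N^3 v_3 = 0 but N^2 v_3 ≠ 0; then v_{j-1} := N · v_j for j = 3, …, 2.

Pick v_3 = (1, 0, 0, 0, 0)ᵀ.
Then v_2 = N · v_3 = (2, 1, 0, 1, 1)ᵀ.
Then v_1 = N · v_2 = (-2, -1, -1, 0, 0)ᵀ.

Sanity check: (A − (-2)·I) v_1 = (0, 0, 0, 0, 0)ᵀ = 0. ✓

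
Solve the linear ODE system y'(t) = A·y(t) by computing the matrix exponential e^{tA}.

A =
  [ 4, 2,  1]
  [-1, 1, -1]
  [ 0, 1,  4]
e^{tA} =
  [-t^2*exp(3*t)/2 + t*exp(3*t) + exp(3*t), -t^2*exp(3*t)/2 + 2*t*exp(3*t), t*exp(3*t)]
  [t^2*exp(3*t)/2 - t*exp(3*t), t^2*exp(3*t)/2 - 2*t*exp(3*t) + exp(3*t), -t*exp(3*t)]
  [-t^2*exp(3*t)/2, -t^2*exp(3*t)/2 + t*exp(3*t), t*exp(3*t) + exp(3*t)]

Strategy: write A = P · J · P⁻¹ where J is a Jordan canonical form, so e^{tA} = P · e^{tJ} · P⁻¹, and e^{tJ} can be computed block-by-block.

A has Jordan form
J =
  [3, 1, 0]
  [0, 3, 1]
  [0, 0, 3]
(up to reordering of blocks).

Per-block formulas:
  For a 3×3 Jordan block J_3(3): exp(t · J_3(3)) = e^(3t)·(I + t·N + (t^2/2)·N^2), where N is the 3×3 nilpotent shift.

After assembling e^{tJ} and conjugating by P, we get:

e^{tA} =
  [-t^2*exp(3*t)/2 + t*exp(3*t) + exp(3*t), -t^2*exp(3*t)/2 + 2*t*exp(3*t), t*exp(3*t)]
  [t^2*exp(3*t)/2 - t*exp(3*t), t^2*exp(3*t)/2 - 2*t*exp(3*t) + exp(3*t), -t*exp(3*t)]
  [-t^2*exp(3*t)/2, -t^2*exp(3*t)/2 + t*exp(3*t), t*exp(3*t) + exp(3*t)]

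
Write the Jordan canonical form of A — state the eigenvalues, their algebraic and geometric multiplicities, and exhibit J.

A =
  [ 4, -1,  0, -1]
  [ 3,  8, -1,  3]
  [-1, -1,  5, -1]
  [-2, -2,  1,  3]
J_3(5) ⊕ J_1(5)

The characteristic polynomial is
  det(x·I − A) = x^4 - 20*x^3 + 150*x^2 - 500*x + 625 = (x - 5)^4

Eigenvalues and multiplicities (the geometric multiplicity of λ is n − rank(A − λI), which equals the number of Jordan blocks for λ):
  λ = 5: algebraic multiplicity = 4, geometric multiplicity = 2

Determining the block sizes for each eigenvalue:
  λ = 5: with am = 4 and gm = 2, the partition is not yet determined (e.g. several partitions of 4 into 2 parts exist). Let N = A − (5)·I. Computing rank(N^1) = 2, rank(N^2) = 1, rank(N^3) = 0; the number of blocks of size ≥ j is rank(N^{j−1}) − rank(N^j), giving [2, 1, 1]. So we have 1 block(s) of size 3, 1 block(s) of size 1 → block sizes [3, 1]

Assembling the blocks gives a Jordan form
J =
  [5, 1, 0, 0]
  [0, 5, 1, 0]
  [0, 0, 5, 0]
  [0, 0, 0, 5]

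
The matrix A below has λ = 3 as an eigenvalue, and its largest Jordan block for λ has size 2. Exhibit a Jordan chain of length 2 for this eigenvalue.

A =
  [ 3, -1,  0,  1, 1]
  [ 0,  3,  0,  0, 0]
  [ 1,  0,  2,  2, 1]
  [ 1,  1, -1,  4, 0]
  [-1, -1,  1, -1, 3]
A Jordan chain for λ = 3 of length 2:
v_1 = (0, 0, 1, 1, -1)ᵀ
v_2 = (1, 0, 0, 0, 0)ᵀ

Let N = A − (3)·I. We want v_2 with N^2 v_2 = 0 but N^1 v_2 ≠ 0; then v_{j-1} := N · v_j for j = 2, …, 2.

Pick v_2 = (1, 0, 0, 0, 0)ᵀ.
Then v_1 = N · v_2 = (0, 0, 1, 1, -1)ᵀ.

Sanity check: (A − (3)·I) v_1 = (0, 0, 0, 0, 0)ᵀ = 0. ✓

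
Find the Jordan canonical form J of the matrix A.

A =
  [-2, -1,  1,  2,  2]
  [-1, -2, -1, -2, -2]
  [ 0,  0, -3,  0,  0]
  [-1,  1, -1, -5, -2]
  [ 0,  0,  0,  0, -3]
J_2(-3) ⊕ J_1(-3) ⊕ J_1(-3) ⊕ J_1(-3)

The characteristic polynomial is
  det(x·I − A) = x^5 + 15*x^4 + 90*x^3 + 270*x^2 + 405*x + 243 = (x + 3)^5

Eigenvalues and multiplicities (the geometric multiplicity of λ is n − rank(A − λI), which equals the number of Jordan blocks for λ):
  λ = -3: algebraic multiplicity = 5, geometric multiplicity = 4

Determining the block sizes for each eigenvalue:
  λ = -3: 4 blocks summing to 5 forces exactly one block of size 2 and the rest size 1 → block sizes [2, 1, 1, 1]

Assembling the blocks gives a Jordan form
J =
  [-3,  1,  0,  0,  0]
  [ 0, -3,  0,  0,  0]
  [ 0,  0, -3,  0,  0]
  [ 0,  0,  0, -3,  0]
  [ 0,  0,  0,  0, -3]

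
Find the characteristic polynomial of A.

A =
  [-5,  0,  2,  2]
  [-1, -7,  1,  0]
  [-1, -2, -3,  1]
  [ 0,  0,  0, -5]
x^4 + 20*x^3 + 150*x^2 + 500*x + 625

Expanding det(x·I − A) (e.g. by cofactor expansion or by noting that A is similar to its Jordan form J, which has the same characteristic polynomial as A) gives
  χ_A(x) = x^4 + 20*x^3 + 150*x^2 + 500*x + 625
which factors as (x + 5)^4. The eigenvalues (with algebraic multiplicities) are λ = -5 with multiplicity 4.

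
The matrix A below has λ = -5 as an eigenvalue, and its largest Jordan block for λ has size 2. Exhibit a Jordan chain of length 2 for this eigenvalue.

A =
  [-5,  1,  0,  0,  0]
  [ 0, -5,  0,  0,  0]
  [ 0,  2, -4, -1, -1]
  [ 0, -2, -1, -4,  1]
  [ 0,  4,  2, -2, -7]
A Jordan chain for λ = -5 of length 2:
v_1 = (1, 0, 2, -2, 4)ᵀ
v_2 = (0, 1, 0, 0, 0)ᵀ

Let N = A − (-5)·I. We want v_2 with N^2 v_2 = 0 but N^1 v_2 ≠ 0; then v_{j-1} := N · v_j for j = 2, …, 2.

Pick v_2 = (0, 1, 0, 0, 0)ᵀ.
Then v_1 = N · v_2 = (1, 0, 2, -2, 4)ᵀ.

Sanity check: (A − (-5)·I) v_1 = (0, 0, 0, 0, 0)ᵀ = 0. ✓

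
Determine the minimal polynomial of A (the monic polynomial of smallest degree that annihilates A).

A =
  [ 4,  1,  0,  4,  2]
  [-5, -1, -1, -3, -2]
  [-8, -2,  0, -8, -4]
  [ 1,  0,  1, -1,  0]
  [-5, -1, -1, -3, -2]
x^3

The characteristic polynomial is χ_A(x) = x^5, so the eigenvalues are known. The minimal polynomial is
  m_A(x) = Π_λ (x − λ)^{k_λ}
where k_λ is the size of the *largest* Jordan block for λ (equivalently, the smallest k with (A − λI)^k v = 0 for every generalised eigenvector v of λ).

  λ = 0: largest Jordan block has size 3, contributing (x − 0)^3

So m_A(x) = x^3 = x^3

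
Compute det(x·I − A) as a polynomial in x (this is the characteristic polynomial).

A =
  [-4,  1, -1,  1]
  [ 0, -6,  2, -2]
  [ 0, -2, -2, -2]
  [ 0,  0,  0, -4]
x^4 + 16*x^3 + 96*x^2 + 256*x + 256

Expanding det(x·I − A) (e.g. by cofactor expansion or by noting that A is similar to its Jordan form J, which has the same characteristic polynomial as A) gives
  χ_A(x) = x^4 + 16*x^3 + 96*x^2 + 256*x + 256
which factors as (x + 4)^4. The eigenvalues (with algebraic multiplicities) are λ = -4 with multiplicity 4.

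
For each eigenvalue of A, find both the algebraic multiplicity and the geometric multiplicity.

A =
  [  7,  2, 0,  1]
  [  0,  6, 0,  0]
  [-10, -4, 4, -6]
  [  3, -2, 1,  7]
λ = 6: alg = 4, geom = 2

Step 1 — factor the characteristic polynomial to read off the algebraic multiplicities:
  χ_A(x) = (x - 6)^4

Step 2 — compute geometric multiplicities via the rank-nullity identity g(λ) = n − rank(A − λI):
  rank(A − (6)·I) = 2, so dim ker(A − (6)·I) = n − 2 = 2

Summary:
  λ = 6: algebraic multiplicity = 4, geometric multiplicity = 2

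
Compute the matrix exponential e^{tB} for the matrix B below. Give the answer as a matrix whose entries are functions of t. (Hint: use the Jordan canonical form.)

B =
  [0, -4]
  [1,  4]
e^{tB} =
  [-2*t*exp(2*t) + exp(2*t), -4*t*exp(2*t)]
  [t*exp(2*t), 2*t*exp(2*t) + exp(2*t)]

Strategy: write B = P · J · P⁻¹ where J is a Jordan canonical form, so e^{tB} = P · e^{tJ} · P⁻¹, and e^{tJ} can be computed block-by-block.

B has Jordan form
J =
  [2, 1]
  [0, 2]
(up to reordering of blocks).

Per-block formulas:
  For a 2×2 Jordan block J_2(2): exp(t · J_2(2)) = e^(2t)·(I + t·N), where N is the 2×2 nilpotent shift.

After assembling e^{tJ} and conjugating by P, we get:

e^{tB} =
  [-2*t*exp(2*t) + exp(2*t), -4*t*exp(2*t)]
  [t*exp(2*t), 2*t*exp(2*t) + exp(2*t)]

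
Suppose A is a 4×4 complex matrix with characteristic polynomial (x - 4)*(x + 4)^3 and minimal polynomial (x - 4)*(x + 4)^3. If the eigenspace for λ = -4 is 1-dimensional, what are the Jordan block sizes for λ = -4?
Block sizes for λ = -4: [3]

Step 1 — from the characteristic polynomial, algebraic multiplicity of λ = -4 is 3. From dim ker(A − (-4)·I) = 1, there are exactly 1 Jordan blocks for λ = -4.
Step 2 — from the minimal polynomial, the factor (x + 4)^3 tells us the largest block for λ = -4 has size 3.
Step 3 — with total size 3, 1 blocks, and largest block 3, the block sizes (in nonincreasing order) are [3].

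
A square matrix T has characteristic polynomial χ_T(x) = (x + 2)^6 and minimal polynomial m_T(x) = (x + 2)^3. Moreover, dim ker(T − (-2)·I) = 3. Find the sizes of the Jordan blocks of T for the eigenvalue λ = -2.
Block sizes for λ = -2: [3, 2, 1]

Step 1 — from the characteristic polynomial, algebraic multiplicity of λ = -2 is 6. From dim ker(T − (-2)·I) = 3, there are exactly 3 Jordan blocks for λ = -2.
Step 2 — from the minimal polynomial, the factor (x + 2)^3 tells us the largest block for λ = -2 has size 3.
Step 3 — with total size 6, 3 blocks, and largest block 3, the block sizes (in nonincreasing order) are [3, 2, 1].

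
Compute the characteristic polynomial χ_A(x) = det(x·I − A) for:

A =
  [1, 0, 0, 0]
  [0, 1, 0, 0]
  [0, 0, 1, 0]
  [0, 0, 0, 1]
x^4 - 4*x^3 + 6*x^2 - 4*x + 1

Expanding det(x·I − A) (e.g. by cofactor expansion or by noting that A is similar to its Jordan form J, which has the same characteristic polynomial as A) gives
  χ_A(x) = x^4 - 4*x^3 + 6*x^2 - 4*x + 1
which factors as (x - 1)^4. The eigenvalues (with algebraic multiplicities) are λ = 1 with multiplicity 4.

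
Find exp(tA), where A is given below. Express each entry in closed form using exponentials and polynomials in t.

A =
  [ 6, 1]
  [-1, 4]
e^{tA} =
  [t*exp(5*t) + exp(5*t), t*exp(5*t)]
  [-t*exp(5*t), -t*exp(5*t) + exp(5*t)]

Strategy: write A = P · J · P⁻¹ where J is a Jordan canonical form, so e^{tA} = P · e^{tJ} · P⁻¹, and e^{tJ} can be computed block-by-block.

A has Jordan form
J =
  [5, 1]
  [0, 5]
(up to reordering of blocks).

Per-block formulas:
  For a 2×2 Jordan block J_2(5): exp(t · J_2(5)) = e^(5t)·(I + t·N), where N is the 2×2 nilpotent shift.

After assembling e^{tJ} and conjugating by P, we get:

e^{tA} =
  [t*exp(5*t) + exp(5*t), t*exp(5*t)]
  [-t*exp(5*t), -t*exp(5*t) + exp(5*t)]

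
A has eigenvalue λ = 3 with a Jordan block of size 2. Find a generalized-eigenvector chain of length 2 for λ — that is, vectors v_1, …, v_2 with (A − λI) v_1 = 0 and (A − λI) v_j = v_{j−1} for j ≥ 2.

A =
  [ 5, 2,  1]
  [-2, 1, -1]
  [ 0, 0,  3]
A Jordan chain for λ = 3 of length 2:
v_1 = (2, -2, 0)ᵀ
v_2 = (1, 0, 0)ᵀ

Let N = A − (3)·I. We want v_2 with N^2 v_2 = 0 but N^1 v_2 ≠ 0; then v_{j-1} := N · v_j for j = 2, …, 2.

Pick v_2 = (1, 0, 0)ᵀ.
Then v_1 = N · v_2 = (2, -2, 0)ᵀ.

Sanity check: (A − (3)·I) v_1 = (0, 0, 0)ᵀ = 0. ✓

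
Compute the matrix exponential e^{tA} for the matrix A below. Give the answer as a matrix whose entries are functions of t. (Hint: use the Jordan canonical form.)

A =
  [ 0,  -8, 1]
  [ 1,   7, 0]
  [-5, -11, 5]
e^{tA} =
  [3*t^2*exp(4*t)/2 - 4*t*exp(4*t) + exp(4*t), -3*t^2*exp(4*t)/2 - 8*t*exp(4*t), -3*t^2*exp(4*t)/2 + t*exp(4*t)]
  [-t^2*exp(4*t)/2 + t*exp(4*t), t^2*exp(4*t)/2 + 3*t*exp(4*t) + exp(4*t), t^2*exp(4*t)/2]
  [2*t^2*exp(4*t) - 5*t*exp(4*t), -2*t^2*exp(4*t) - 11*t*exp(4*t), -2*t^2*exp(4*t) + t*exp(4*t) + exp(4*t)]

Strategy: write A = P · J · P⁻¹ where J is a Jordan canonical form, so e^{tA} = P · e^{tJ} · P⁻¹, and e^{tJ} can be computed block-by-block.

A has Jordan form
J =
  [4, 1, 0]
  [0, 4, 1]
  [0, 0, 4]
(up to reordering of blocks).

Per-block formulas:
  For a 3×3 Jordan block J_3(4): exp(t · J_3(4)) = e^(4t)·(I + t·N + (t^2/2)·N^2), where N is the 3×3 nilpotent shift.

After assembling e^{tJ} and conjugating by P, we get:

e^{tA} =
  [3*t^2*exp(4*t)/2 - 4*t*exp(4*t) + exp(4*t), -3*t^2*exp(4*t)/2 - 8*t*exp(4*t), -3*t^2*exp(4*t)/2 + t*exp(4*t)]
  [-t^2*exp(4*t)/2 + t*exp(4*t), t^2*exp(4*t)/2 + 3*t*exp(4*t) + exp(4*t), t^2*exp(4*t)/2]
  [2*t^2*exp(4*t) - 5*t*exp(4*t), -2*t^2*exp(4*t) - 11*t*exp(4*t), -2*t^2*exp(4*t) + t*exp(4*t) + exp(4*t)]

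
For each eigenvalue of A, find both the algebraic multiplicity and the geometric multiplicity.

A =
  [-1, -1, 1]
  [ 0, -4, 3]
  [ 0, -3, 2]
λ = -1: alg = 3, geom = 2

Step 1 — factor the characteristic polynomial to read off the algebraic multiplicities:
  χ_A(x) = (x + 1)^3

Step 2 — compute geometric multiplicities via the rank-nullity identity g(λ) = n − rank(A − λI):
  rank(A − (-1)·I) = 1, so dim ker(A − (-1)·I) = n − 1 = 2

Summary:
  λ = -1: algebraic multiplicity = 3, geometric multiplicity = 2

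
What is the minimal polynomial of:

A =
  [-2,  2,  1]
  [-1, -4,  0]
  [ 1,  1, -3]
x^3 + 9*x^2 + 27*x + 27

The characteristic polynomial is χ_A(x) = (x + 3)^3, so the eigenvalues are known. The minimal polynomial is
  m_A(x) = Π_λ (x − λ)^{k_λ}
where k_λ is the size of the *largest* Jordan block for λ (equivalently, the smallest k with (A − λI)^k v = 0 for every generalised eigenvector v of λ).

  λ = -3: largest Jordan block has size 3, contributing (x + 3)^3

So m_A(x) = (x + 3)^3 = x^3 + 9*x^2 + 27*x + 27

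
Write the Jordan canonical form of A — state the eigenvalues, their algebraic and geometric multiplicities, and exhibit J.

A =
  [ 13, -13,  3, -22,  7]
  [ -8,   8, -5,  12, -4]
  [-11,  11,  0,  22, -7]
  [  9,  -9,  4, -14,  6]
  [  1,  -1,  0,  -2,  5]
J_2(0) ⊕ J_3(4)

The characteristic polynomial is
  det(x·I − A) = x^5 - 12*x^4 + 48*x^3 - 64*x^2 = x^2*(x - 4)^3

Eigenvalues and multiplicities (the geometric multiplicity of λ is n − rank(A − λI), which equals the number of Jordan blocks for λ):
  λ = 0: algebraic multiplicity = 2, geometric multiplicity = 1
  λ = 4: algebraic multiplicity = 3, geometric multiplicity = 1

Determining the block sizes for each eigenvalue:
  λ = 0: one block (gm = 1), so the single block has size am = 2 → block sizes [2]
  λ = 4: one block (gm = 1), so the single block has size am = 3 → block sizes [3]

Assembling the blocks gives a Jordan form
J =
  [0, 1, 0, 0, 0]
  [0, 0, 0, 0, 0]
  [0, 0, 4, 1, 0]
  [0, 0, 0, 4, 1]
  [0, 0, 0, 0, 4]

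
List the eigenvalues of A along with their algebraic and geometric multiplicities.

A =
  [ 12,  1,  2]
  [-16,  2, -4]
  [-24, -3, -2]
λ = 4: alg = 3, geom = 2

Step 1 — factor the characteristic polynomial to read off the algebraic multiplicities:
  χ_A(x) = (x - 4)^3

Step 2 — compute geometric multiplicities via the rank-nullity identity g(λ) = n − rank(A − λI):
  rank(A − (4)·I) = 1, so dim ker(A − (4)·I) = n − 1 = 2

Summary:
  λ = 4: algebraic multiplicity = 3, geometric multiplicity = 2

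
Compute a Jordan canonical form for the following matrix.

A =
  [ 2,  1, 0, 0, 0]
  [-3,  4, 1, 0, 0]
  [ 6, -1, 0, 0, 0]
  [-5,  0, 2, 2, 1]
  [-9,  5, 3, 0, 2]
J_3(2) ⊕ J_2(2)

The characteristic polynomial is
  det(x·I − A) = x^5 - 10*x^4 + 40*x^3 - 80*x^2 + 80*x - 32 = (x - 2)^5

Eigenvalues and multiplicities (the geometric multiplicity of λ is n − rank(A − λI), which equals the number of Jordan blocks for λ):
  λ = 2: algebraic multiplicity = 5, geometric multiplicity = 2

Determining the block sizes for each eigenvalue:
  λ = 2: with am = 5 and gm = 2, the partition is not yet determined (e.g. several partitions of 5 into 2 parts exist). Let N = A − (2)·I. Computing rank(N^1) = 3, rank(N^2) = 1, rank(N^3) = 0; the number of blocks of size ≥ j is rank(N^{j−1}) − rank(N^j), giving [2, 2, 1]. So we have 1 block(s) of size 3, 1 block(s) of size 2 → block sizes [3, 2]

Assembling the blocks gives a Jordan form
J =
  [2, 1, 0, 0, 0]
  [0, 2, 1, 0, 0]
  [0, 0, 2, 0, 0]
  [0, 0, 0, 2, 1]
  [0, 0, 0, 0, 2]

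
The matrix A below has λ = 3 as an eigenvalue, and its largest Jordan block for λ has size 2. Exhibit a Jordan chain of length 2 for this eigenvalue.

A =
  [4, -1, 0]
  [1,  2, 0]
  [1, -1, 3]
A Jordan chain for λ = 3 of length 2:
v_1 = (1, 1, 1)ᵀ
v_2 = (1, 0, 0)ᵀ

Let N = A − (3)·I. We want v_2 with N^2 v_2 = 0 but N^1 v_2 ≠ 0; then v_{j-1} := N · v_j for j = 2, …, 2.

Pick v_2 = (1, 0, 0)ᵀ.
Then v_1 = N · v_2 = (1, 1, 1)ᵀ.

Sanity check: (A − (3)·I) v_1 = (0, 0, 0)ᵀ = 0. ✓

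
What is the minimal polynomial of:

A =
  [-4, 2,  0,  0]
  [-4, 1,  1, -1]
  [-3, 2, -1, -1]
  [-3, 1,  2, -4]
x^3 + 6*x^2 + 12*x + 8

The characteristic polynomial is χ_A(x) = (x + 2)^4, so the eigenvalues are known. The minimal polynomial is
  m_A(x) = Π_λ (x − λ)^{k_λ}
where k_λ is the size of the *largest* Jordan block for λ (equivalently, the smallest k with (A − λI)^k v = 0 for every generalised eigenvector v of λ).

  λ = -2: largest Jordan block has size 3, contributing (x + 2)^3

So m_A(x) = (x + 2)^3 = x^3 + 6*x^2 + 12*x + 8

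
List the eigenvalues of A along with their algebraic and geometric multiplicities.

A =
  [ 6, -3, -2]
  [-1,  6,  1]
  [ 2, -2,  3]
λ = 5: alg = 3, geom = 1

Step 1 — factor the characteristic polynomial to read off the algebraic multiplicities:
  χ_A(x) = (x - 5)^3

Step 2 — compute geometric multiplicities via the rank-nullity identity g(λ) = n − rank(A − λI):
  rank(A − (5)·I) = 2, so dim ker(A − (5)·I) = n − 2 = 1

Summary:
  λ = 5: algebraic multiplicity = 3, geometric multiplicity = 1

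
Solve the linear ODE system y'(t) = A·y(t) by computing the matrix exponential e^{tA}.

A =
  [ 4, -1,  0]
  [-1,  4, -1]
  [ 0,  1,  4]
e^{tA} =
  [t^2*exp(4*t)/2 + exp(4*t), -t*exp(4*t), t^2*exp(4*t)/2]
  [-t*exp(4*t), exp(4*t), -t*exp(4*t)]
  [-t^2*exp(4*t)/2, t*exp(4*t), -t^2*exp(4*t)/2 + exp(4*t)]

Strategy: write A = P · J · P⁻¹ where J is a Jordan canonical form, so e^{tA} = P · e^{tJ} · P⁻¹, and e^{tJ} can be computed block-by-block.

A has Jordan form
J =
  [4, 1, 0]
  [0, 4, 1]
  [0, 0, 4]
(up to reordering of blocks).

Per-block formulas:
  For a 3×3 Jordan block J_3(4): exp(t · J_3(4)) = e^(4t)·(I + t·N + (t^2/2)·N^2), where N is the 3×3 nilpotent shift.

After assembling e^{tJ} and conjugating by P, we get:

e^{tA} =
  [t^2*exp(4*t)/2 + exp(4*t), -t*exp(4*t), t^2*exp(4*t)/2]
  [-t*exp(4*t), exp(4*t), -t*exp(4*t)]
  [-t^2*exp(4*t)/2, t*exp(4*t), -t^2*exp(4*t)/2 + exp(4*t)]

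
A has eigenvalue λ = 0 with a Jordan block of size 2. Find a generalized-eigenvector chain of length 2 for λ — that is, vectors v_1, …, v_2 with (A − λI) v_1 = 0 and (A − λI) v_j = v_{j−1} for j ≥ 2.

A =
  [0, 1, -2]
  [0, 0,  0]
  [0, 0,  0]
A Jordan chain for λ = 0 of length 2:
v_1 = (1, 0, 0)ᵀ
v_2 = (0, 1, 0)ᵀ

Let N = A − (0)·I. We want v_2 with N^2 v_2 = 0 but N^1 v_2 ≠ 0; then v_{j-1} := N · v_j for j = 2, …, 2.

Pick v_2 = (0, 1, 0)ᵀ.
Then v_1 = N · v_2 = (1, 0, 0)ᵀ.

Sanity check: (A − (0)·I) v_1 = (0, 0, 0)ᵀ = 0. ✓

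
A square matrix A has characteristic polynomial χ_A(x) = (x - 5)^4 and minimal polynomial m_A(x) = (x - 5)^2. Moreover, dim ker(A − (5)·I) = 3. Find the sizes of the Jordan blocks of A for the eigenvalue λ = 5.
Block sizes for λ = 5: [2, 1, 1]

Step 1 — from the characteristic polynomial, algebraic multiplicity of λ = 5 is 4. From dim ker(A − (5)·I) = 3, there are exactly 3 Jordan blocks for λ = 5.
Step 2 — from the minimal polynomial, the factor (x − 5)^2 tells us the largest block for λ = 5 has size 2.
Step 3 — with total size 4, 3 blocks, and largest block 2, the block sizes (in nonincreasing order) are [2, 1, 1].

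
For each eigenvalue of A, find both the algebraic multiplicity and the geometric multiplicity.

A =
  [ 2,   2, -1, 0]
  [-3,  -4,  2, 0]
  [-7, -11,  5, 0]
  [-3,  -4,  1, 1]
λ = 1: alg = 4, geom = 2

Step 1 — factor the characteristic polynomial to read off the algebraic multiplicities:
  χ_A(x) = (x - 1)^4

Step 2 — compute geometric multiplicities via the rank-nullity identity g(λ) = n − rank(A − λI):
  rank(A − (1)·I) = 2, so dim ker(A − (1)·I) = n − 2 = 2

Summary:
  λ = 1: algebraic multiplicity = 4, geometric multiplicity = 2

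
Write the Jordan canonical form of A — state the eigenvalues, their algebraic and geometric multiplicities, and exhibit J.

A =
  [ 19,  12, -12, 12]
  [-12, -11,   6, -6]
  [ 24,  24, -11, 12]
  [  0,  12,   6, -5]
J_1(-5) ⊕ J_1(-5) ⊕ J_1(1) ⊕ J_1(1)

The characteristic polynomial is
  det(x·I − A) = x^4 + 8*x^3 + 6*x^2 - 40*x + 25 = (x - 1)^2*(x + 5)^2

Eigenvalues and multiplicities (the geometric multiplicity of λ is n − rank(A − λI), which equals the number of Jordan blocks for λ):
  λ = -5: algebraic multiplicity = 2, geometric multiplicity = 2
  λ = 1: algebraic multiplicity = 2, geometric multiplicity = 2

Determining the block sizes for each eigenvalue:
  λ = -5: gm = am = 2, so every block has size 1 → block sizes [1, 1]
  λ = 1: gm = am = 2, so every block has size 1 → block sizes [1, 1]

Assembling the blocks gives a Jordan form
J =
  [-5,  0, 0, 0]
  [ 0, -5, 0, 0]
  [ 0,  0, 1, 0]
  [ 0,  0, 0, 1]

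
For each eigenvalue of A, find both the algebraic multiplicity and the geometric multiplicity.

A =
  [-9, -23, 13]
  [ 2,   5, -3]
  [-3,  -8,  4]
λ = 0: alg = 3, geom = 1

Step 1 — factor the characteristic polynomial to read off the algebraic multiplicities:
  χ_A(x) = x^3

Step 2 — compute geometric multiplicities via the rank-nullity identity g(λ) = n − rank(A − λI):
  rank(A − (0)·I) = 2, so dim ker(A − (0)·I) = n − 2 = 1

Summary:
  λ = 0: algebraic multiplicity = 3, geometric multiplicity = 1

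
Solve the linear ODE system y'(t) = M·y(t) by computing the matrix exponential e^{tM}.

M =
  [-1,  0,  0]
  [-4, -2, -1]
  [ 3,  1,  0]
e^{tM} =
  [exp(-t), 0, 0]
  [t^2*exp(-t)/2 - 4*t*exp(-t), -t*exp(-t) + exp(-t), -t*exp(-t)]
  [-t^2*exp(-t)/2 + 3*t*exp(-t), t*exp(-t), t*exp(-t) + exp(-t)]

Strategy: write M = P · J · P⁻¹ where J is a Jordan canonical form, so e^{tM} = P · e^{tJ} · P⁻¹, and e^{tJ} can be computed block-by-block.

M has Jordan form
J =
  [-1,  1,  0]
  [ 0, -1,  1]
  [ 0,  0, -1]
(up to reordering of blocks).

Per-block formulas:
  For a 3×3 Jordan block J_3(-1): exp(t · J_3(-1)) = e^(-1t)·(I + t·N + (t^2/2)·N^2), where N is the 3×3 nilpotent shift.

After assembling e^{tJ} and conjugating by P, we get:

e^{tM} =
  [exp(-t), 0, 0]
  [t^2*exp(-t)/2 - 4*t*exp(-t), -t*exp(-t) + exp(-t), -t*exp(-t)]
  [-t^2*exp(-t)/2 + 3*t*exp(-t), t*exp(-t), t*exp(-t) + exp(-t)]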